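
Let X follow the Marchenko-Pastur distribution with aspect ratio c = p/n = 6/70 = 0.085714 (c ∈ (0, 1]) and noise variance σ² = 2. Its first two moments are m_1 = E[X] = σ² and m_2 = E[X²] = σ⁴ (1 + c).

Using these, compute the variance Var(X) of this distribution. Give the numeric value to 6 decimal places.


m_1 = E[X] = σ² = 2, so m_1² = 4.
m_2 = E[X²] = σ⁴ (1 + c) = 4 · (1 + 0.085714) = 4 · 1.085714 = 4.342857.
(Note m_2 − m_1² simplifies to c · σ⁴ = 0.085714 · 4.)

Var(X) = m_2 − m_1² = 4.342857 − 4 = 0.342857.


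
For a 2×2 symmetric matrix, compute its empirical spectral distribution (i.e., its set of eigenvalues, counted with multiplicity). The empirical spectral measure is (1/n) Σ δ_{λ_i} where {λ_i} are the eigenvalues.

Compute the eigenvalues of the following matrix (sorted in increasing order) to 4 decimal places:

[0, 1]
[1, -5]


Since M is real symmetric, both eigenvalues are real; they are the roots of det(λI − M) = λ² − (tr M) λ + det M.
tr M = 0 + (-5) = -5.
det M = 0·(-5) − 1² = 0 − 1 = -1.
Characteristic polynomial: λ² + 5λ − 1 = 0.
Discriminant Δ = (tr M)² − 4·det M = 25 − (-4) = 29; √Δ = 5.385165.
λ = (tr M ± √Δ)/2 = (-5 ± 5.385165)/2, giving (tr M − √Δ)/2 = -5.1926 and (tr M + √Δ)/2 = 0.1926.

Eigenvalues sorted in increasing order: [-5.1926, 0.1926].


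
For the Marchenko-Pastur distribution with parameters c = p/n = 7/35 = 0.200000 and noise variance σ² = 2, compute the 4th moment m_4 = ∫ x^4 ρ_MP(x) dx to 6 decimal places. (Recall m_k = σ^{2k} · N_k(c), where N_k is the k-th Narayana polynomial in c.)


E[X⁴] = σ⁸ (1 + 6c + 6c² + c³) (fourth MP moment). With σ² = 2 (so σ⁸ = 16) and c = 7/35 = 0.200000: E[X⁴] = 16 · (1 + 6·0.200000 + 6·(0.200000)² + (0.200000)³) = 16 · 2.448000.

So E[X^4] = 39.168000.


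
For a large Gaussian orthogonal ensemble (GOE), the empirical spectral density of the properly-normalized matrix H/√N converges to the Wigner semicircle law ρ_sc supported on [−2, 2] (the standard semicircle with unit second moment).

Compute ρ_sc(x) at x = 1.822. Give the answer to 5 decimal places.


ρ_sc(x) = (1/(2π)) √(4 − x²). With x = 1.822:
  4 − x² = 4 − (1.822)² = 4 − 3.319684 = 0.680316.
  √(4 − x²) = 0.824813.
  1/(2π) = 0.159155.
  ρ_sc(1.822) = 0.159155 · 0.824813 = 0.131273.

Rounded to 5 decimal places: ρ_sc(1.822) ≈ 0.13127.


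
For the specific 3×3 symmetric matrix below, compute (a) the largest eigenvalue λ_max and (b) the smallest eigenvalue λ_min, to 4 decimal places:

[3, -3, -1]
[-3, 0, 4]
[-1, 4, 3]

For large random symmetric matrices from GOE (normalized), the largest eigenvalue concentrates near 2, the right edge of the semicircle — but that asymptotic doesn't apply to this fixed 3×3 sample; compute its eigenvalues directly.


Since M is real symmetric, all three eigenvalues are real; they are the roots of det(λI − M) = λ³ − (tr M) λ² + s λ − det M, where s is the sum of the principal 2×2 minors.
tr M = 3 + 0 + 3 = 6.
s = (3·0 − (-3)²) + (3·3 − (-1)²) + (0·3 − 4²) = -9 + 8 + (-16) = -17.
det M (expand along row 1) = 3·(-16) − (-3)·(-5) + (-1)·(-12) = -51.
Characteristic polynomial: λ³ − 6λ² − 17λ + 51 = 0.
Substitute λ = y + (tr M)/3 = y + 2.000000 to remove the quadratic term: y³ + p·y + q = 0 with p = s − (tr M)²/3 = -29.000000 and q = −2(tr M)³/27 + (tr M)·s/3 − det M = 1.000000.
Three real roots ⇒ use the trigonometric (Viète) form: r = 2√(−p/3) = 6.218253, φ = arccos(3q/(p·r)) = arccos(-0.016636) = 1.587433 rad.
y_k = r·cos(φ/3 − 2πk/3) for k = 0, 1, 2 gives y = 5.367840, 0.034484, -5.402324.
λ_k = y_k + 2.000000 gives λ = 7.3678, 2.0345, -3.4023 (check: the sum is 6.0000 = tr M).

Hence λ_max = 7.3678 and λ_min = -3.4023.


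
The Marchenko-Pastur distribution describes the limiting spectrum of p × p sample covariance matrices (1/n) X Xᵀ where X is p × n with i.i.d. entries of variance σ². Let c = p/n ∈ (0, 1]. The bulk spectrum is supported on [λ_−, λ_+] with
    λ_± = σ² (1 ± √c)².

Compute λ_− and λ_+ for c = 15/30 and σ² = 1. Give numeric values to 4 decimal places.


c = 15/30 = 0.500000; √c = 0.707107.
λ_− = σ² (1 − √c)² = 1 · (1 − 0.707107)² = 1 · (0.292893)² = 0.085786.
λ_+ = σ² (1 + √c)² = 1 · (1 + 0.707107)² = 1 · (1.707107)² = 2.914214.

Rounded to 4 decimal places: λ_− ≈ 0.0858, λ_+ ≈ 2.9142.


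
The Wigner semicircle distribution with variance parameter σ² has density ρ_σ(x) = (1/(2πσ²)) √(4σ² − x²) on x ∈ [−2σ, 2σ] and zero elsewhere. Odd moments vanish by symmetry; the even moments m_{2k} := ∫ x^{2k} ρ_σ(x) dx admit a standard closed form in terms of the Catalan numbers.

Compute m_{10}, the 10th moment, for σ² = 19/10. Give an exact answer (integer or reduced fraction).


By the scaled semicircle moment identity, m_{2k} = σ^{2k} · C_k with k = 5.
C_5 = (1/(k+1)) · C(2k, k) = (1/6) · C(10, 5) = (1/6) · 252 = 42.
σ^{2k} = (σ²)^k = (19/10)^5 = 2476099/100000.

Therefore m_{10} = σ^{10} · C_5 = (2476099/100000) · 42 = 51998079/50000.


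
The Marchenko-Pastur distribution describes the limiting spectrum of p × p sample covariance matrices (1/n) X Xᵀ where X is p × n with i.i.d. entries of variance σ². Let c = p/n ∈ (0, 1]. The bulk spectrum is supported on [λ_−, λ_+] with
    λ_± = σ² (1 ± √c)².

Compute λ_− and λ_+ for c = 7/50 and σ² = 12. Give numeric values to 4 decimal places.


c = 7/50 = 0.140000; √c = 0.374166.
λ_− = σ² (1 − √c)² = 12 · (1 − 0.374166)² = 12 · (0.625834)² = 4.700022.
λ_+ = σ² (1 + √c)² = 12 · (1 + 0.374166)² = 12 · (1.374166)² = 22.659978.

Rounded to 4 decimal places: λ_− ≈ 4.7000, λ_+ ≈ 22.6600.


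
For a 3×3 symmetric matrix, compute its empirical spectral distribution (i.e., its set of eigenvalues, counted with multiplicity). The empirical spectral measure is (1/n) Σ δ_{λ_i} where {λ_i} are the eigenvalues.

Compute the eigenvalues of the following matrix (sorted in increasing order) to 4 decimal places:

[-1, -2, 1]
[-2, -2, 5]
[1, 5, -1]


Since M is real symmetric, all three eigenvalues are real; they are the roots of det(λI − M) = λ³ − (tr M) λ² + s λ − det M, where s is the sum of the principal 2×2 minors.
tr M = -1 + (-2) + (-1) = -4.
s = ((-1)·(-2) − (-2)²) + ((-1)·(-1) − 1²) + ((-2)·(-1) − 5²) = -2 + 0 + (-23) = -25.
det M (expand along row 1) = (-1)·(-23) − (-2)·(-3) + 1·(-8) = 9.
Characteristic polynomial: λ³ + 4λ² − 25λ − 9 = 0.
Substitute λ = y + (tr M)/3 = y − 1.333333 to remove the quadratic term: y³ + p·y + q = 0 with p = s − (tr M)²/3 = -30.333333 and q = −2(tr M)³/27 + (tr M)·s/3 − det M = 29.074074.
Three real roots ⇒ use the trigonometric (Viète) form: r = 2√(−p/3) = 6.359595, φ = arccos(3q/(p·r)) = arccos(-0.452145) = 2.039965 rad.
y_k = r·cos(φ/3 − 2πk/3) for k = 0, 1, 2 gives y = 4.945094, 0.990525, -5.935619.
λ_k = y_k − 1.333333 gives λ = 3.6118, -0.3428, -7.2690 (check: the sum is -4.0000 = tr M).

Eigenvalues sorted in increasing order: [-7.2690, -0.3428, 3.6118].


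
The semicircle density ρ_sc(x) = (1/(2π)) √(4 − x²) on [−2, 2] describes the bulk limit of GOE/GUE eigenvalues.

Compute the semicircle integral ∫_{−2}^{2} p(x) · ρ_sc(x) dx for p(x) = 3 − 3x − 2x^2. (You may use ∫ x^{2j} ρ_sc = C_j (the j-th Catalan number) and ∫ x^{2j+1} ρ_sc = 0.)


Write p(x) = Σ a_i x^i, split into monomials and integrate each against ρ_sc separately.
Using ∫ x^{2j} ρ_sc = C_j = (1/(j+1)) C(2j, j) (Catalan numbers) and ∫ x^{2j+1} ρ_sc = 0 (odd monomials vanish by symmetry):
  i = 0 (even): a_0 · C_{0} = 3 · 1 = 3
  i = 1 (odd): ∫ x^1 ρ_sc = 0 (vanishes)
  i = 2 (even): a_2 · C_{1} = -2 · 1 = -2

Summing the contributions: ∫_{−2}^{2} p(x) ρ_sc(x) dx = 3 + (-2) = 1.


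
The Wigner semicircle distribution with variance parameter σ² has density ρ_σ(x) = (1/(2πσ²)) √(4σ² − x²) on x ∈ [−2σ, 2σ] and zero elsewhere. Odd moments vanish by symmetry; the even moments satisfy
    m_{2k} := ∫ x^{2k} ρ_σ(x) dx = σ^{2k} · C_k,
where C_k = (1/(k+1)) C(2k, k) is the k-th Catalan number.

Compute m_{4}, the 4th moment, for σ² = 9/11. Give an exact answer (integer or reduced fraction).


By the scaled semicircle moment identity, m_{2k} = σ^{2k} · C_k with k = 2.
C_2 = (1/(k+1)) · C(2k, k) = (1/3) · C(4, 2) = (1/3) · 6 = 2.
σ^{2k} = (σ²)^k = (9/11)^2 = 81/121.

Therefore m_{4} = σ^{4} · C_2 = (81/121) · 2 = 162/121.


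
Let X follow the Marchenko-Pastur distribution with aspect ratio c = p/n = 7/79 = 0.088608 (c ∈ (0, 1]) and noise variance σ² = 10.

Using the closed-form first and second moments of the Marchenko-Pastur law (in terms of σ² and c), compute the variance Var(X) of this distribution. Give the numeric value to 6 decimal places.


Recall the MP moments m_1 = E[X] = σ² and m_2 = E[X²] = σ⁴ (1 + c).
m_1 = E[X] = σ² = 10, so m_1² = 100.
m_2 = E[X²] = σ⁴ (1 + c) = 100 · (1 + 0.088608) = 100 · 1.088608 = 108.860759.
(Note m_2 − m_1² simplifies to c · σ⁴ = 0.088608 · 100.)

Var(X) = m_2 − m_1² = 108.860759 − 100 = 8.860759.


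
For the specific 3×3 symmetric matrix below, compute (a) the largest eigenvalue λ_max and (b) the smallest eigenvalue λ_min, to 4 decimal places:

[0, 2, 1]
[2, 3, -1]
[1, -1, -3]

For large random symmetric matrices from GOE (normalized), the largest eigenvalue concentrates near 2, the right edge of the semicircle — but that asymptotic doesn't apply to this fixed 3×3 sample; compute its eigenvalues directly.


Since M is real symmetric, all three eigenvalues are real; they are the roots of det(λI − M) = λ³ − (tr M) λ² + s λ − det M, where s is the sum of the principal 2×2 minors.
tr M = 0 + 3 + (-3) = 0.
s = (0·3 − 2²) + (0·(-3) − 1²) + (3·(-3) − (-1)²) = -4 + (-1) + (-10) = -15.
det M (expand along row 1) = 0·(-10) − 2·(-5) + 1·(-5) = 5.
Characteristic polynomial: λ³ − 15λ − 5 = 0.
Substitute λ = y + (tr M)/3 = y + 0.000000 to remove the quadratic term: y³ + p·y + q = 0 with p = s − (tr M)²/3 = -15.000000 and q = −2(tr M)³/27 + (tr M)·s/3 − det M = -5.000000.
Three real roots ⇒ use the trigonometric (Viète) form: r = 2√(−p/3) = 4.472136, φ = arccos(3q/(p·r)) = arccos(0.223607) = 1.345283 rad.
y_k = r·cos(φ/3 − 2πk/3) for k = 0, 1, 2 gives y = 4.029975, -0.335859, -3.694116.
λ_k = y_k + 0.000000 gives λ = 4.0300, -0.3359, -3.6941 (check: the sum is 0.0000 = tr M).

Hence λ_max = 4.0300 and λ_min = -3.6941.


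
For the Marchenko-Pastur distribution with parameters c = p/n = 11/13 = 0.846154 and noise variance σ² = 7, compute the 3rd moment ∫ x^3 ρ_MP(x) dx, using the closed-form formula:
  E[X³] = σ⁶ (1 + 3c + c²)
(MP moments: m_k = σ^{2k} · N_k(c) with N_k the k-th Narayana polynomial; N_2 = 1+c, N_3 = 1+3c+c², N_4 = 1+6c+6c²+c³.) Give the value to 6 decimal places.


E[X³] = σ⁶ (1 + 3c + c²) (third MP moment). With σ² = 7 (so σ⁶ = 343) and c = 11/13 = 0.846154: E[X³] = 343 · (1 + 3·0.846154 + (0.846154)²) = 343 · 4.254438.

So E[X^3] = 1459.272189.


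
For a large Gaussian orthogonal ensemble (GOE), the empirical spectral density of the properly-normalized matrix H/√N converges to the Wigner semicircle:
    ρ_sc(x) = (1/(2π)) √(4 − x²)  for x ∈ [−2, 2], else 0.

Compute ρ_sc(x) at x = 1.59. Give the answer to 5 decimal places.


ρ_sc(x) = (1/(2π)) √(4 − x²). With x = 1.59:
  4 − x² = 4 − (1.59)² = 4 − 2.528100 = 1.471900.
  √(4 − x²) = 1.213219.
  1/(2π) = 0.159155.
  ρ_sc(1.59) = 0.159155 · 1.213219 = 0.193090.

Rounded to 5 decimal places: ρ_sc(1.59) ≈ 0.19309.


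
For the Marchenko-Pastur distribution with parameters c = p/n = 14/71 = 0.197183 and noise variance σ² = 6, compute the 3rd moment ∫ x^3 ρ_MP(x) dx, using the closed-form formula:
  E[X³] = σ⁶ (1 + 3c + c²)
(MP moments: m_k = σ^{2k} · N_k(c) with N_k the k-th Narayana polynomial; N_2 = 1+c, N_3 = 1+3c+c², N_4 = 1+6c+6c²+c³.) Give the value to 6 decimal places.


E[X³] = σ⁶ (1 + 3c + c²) (third MP moment). With σ² = 6 (so σ⁶ = 216) and c = 14/71 = 0.197183: E[X³] = 216 · (1 + 3·0.197183 + (0.197183)²) = 216 · 1.630430.

So E[X^3] = 352.172982.


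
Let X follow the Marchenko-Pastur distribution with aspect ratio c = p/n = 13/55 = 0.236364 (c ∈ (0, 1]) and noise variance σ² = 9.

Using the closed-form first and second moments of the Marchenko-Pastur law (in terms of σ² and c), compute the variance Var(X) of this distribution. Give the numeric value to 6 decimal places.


Recall the MP moments m_1 = E[X] = σ² and m_2 = E[X²] = σ⁴ (1 + c).
m_1 = E[X] = σ² = 9, so m_1² = 81.
m_2 = E[X²] = σ⁴ (1 + c) = 81 · (1 + 0.236364) = 81 · 1.236364 = 100.145455.
(Note m_2 − m_1² simplifies to c · σ⁴ = 0.236364 · 81.)

Var(X) = m_2 − m_1² = 100.145455 − 81 = 19.145455.


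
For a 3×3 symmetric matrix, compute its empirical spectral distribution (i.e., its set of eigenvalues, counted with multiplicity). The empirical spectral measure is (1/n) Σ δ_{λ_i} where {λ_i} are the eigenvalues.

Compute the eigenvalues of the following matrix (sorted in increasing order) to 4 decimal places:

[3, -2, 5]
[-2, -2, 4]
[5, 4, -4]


Since M is real symmetric, all three eigenvalues are real; they are the roots of det(λI − M) = λ³ − (tr M) λ² + s λ − det M, where s is the sum of the principal 2×2 minors.
tr M = 3 + (-2) + (-4) = -3.
s = (3·(-2) − (-2)²) + (3·(-4) − 5²) + ((-2)·(-4) − 4²) = -10 + (-37) + (-8) = -55.
det M (expand along row 1) = 3·(-8) − (-2)·(-12) + 5·2 = -38.
Characteristic polynomial: λ³ + 3λ² − 55λ + 38 = 0.
Substitute λ = y + (tr M)/3 = y − 1.000000 to remove the quadratic term: y³ + p·y + q = 0 with p = s − (tr M)²/3 = -58.000000 and q = −2(tr M)³/27 + (tr M)·s/3 − det M = 95.000000.
Three real roots ⇒ use the trigonometric (Viète) form: r = 2√(−p/3) = 8.793937, φ = arccos(3q/(p·r)) = arccos(-0.558771) = 2.163699 rad.
y_k = r·cos(φ/3 − 2πk/3) for k = 0, 1, 2 gives y = 6.604178, 1.726691, -8.330869.
λ_k = y_k − 1.000000 gives λ = 5.6042, 0.7267, -9.3309 (check: the sum is -3.0000 = tr M).

Eigenvalues sorted in increasing order: [-9.3309, 0.7267, 5.6042].


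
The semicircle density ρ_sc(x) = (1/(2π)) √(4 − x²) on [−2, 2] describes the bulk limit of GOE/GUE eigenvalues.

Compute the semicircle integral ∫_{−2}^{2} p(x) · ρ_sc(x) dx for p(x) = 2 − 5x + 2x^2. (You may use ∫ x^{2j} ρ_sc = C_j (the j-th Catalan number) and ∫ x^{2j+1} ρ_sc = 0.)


Write p(x) = Σ a_i x^i, split into monomials and integrate each against ρ_sc separately.
Using ∫ x^{2j} ρ_sc = C_j = (1/(j+1)) C(2j, j) (Catalan numbers) and ∫ x^{2j+1} ρ_sc = 0 (odd monomials vanish by symmetry):
  i = 0 (even): a_0 · C_{0} = 2 · 1 = 2
  i = 1 (odd): ∫ x^1 ρ_sc = 0 (vanishes)
  i = 2 (even): a_2 · C_{1} = 2 · 1 = 2

Summing the contributions: ∫_{−2}^{2} p(x) ρ_sc(x) dx = 2 + 2 = 4.


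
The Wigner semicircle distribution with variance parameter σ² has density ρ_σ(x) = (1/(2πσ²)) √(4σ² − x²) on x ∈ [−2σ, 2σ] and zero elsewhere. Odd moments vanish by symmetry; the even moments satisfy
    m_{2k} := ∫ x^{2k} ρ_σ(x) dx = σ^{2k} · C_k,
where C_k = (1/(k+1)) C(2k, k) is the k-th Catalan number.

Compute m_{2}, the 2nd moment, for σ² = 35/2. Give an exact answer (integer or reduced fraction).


By the scaled semicircle moment identity, m_{2k} = σ^{2k} · C_k with k = 1.
C_1 = (1/(k+1)) · C(2k, k) = (1/2) · C(2, 1) = (1/2) · 2 = 1.
σ^{2k} = (σ²)^k = (35/2)^1 = 35/2.

Therefore m_{2} = σ^{2} · C_1 = (35/2) · 1 = 35/2.


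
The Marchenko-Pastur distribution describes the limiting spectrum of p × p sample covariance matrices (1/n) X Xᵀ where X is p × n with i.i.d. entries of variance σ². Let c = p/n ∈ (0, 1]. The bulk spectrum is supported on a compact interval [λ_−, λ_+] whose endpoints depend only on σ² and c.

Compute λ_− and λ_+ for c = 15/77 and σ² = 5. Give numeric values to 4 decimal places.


c = 15/77 = 0.194805; √c = 0.441367.
λ_− = σ² (1 − √c)² = 5 · (1 − 0.441367)² = 5 · (0.558633)² = 1.560352.
λ_+ = σ² (1 + √c)² = 5 · (1 + 0.441367)² = 5 · (1.441367)² = 10.387700.

Rounded to 4 decimal places: λ_− ≈ 1.5604, λ_+ ≈ 10.3877.


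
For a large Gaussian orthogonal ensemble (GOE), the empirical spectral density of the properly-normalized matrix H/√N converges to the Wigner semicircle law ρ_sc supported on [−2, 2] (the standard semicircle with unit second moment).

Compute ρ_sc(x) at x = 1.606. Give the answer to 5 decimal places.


ρ_sc(x) = (1/(2π)) √(4 − x²). With x = 1.606:
  4 − x² = 4 − (1.606)² = 4 − 2.579236 = 1.420764.
  √(4 − x²) = 1.191958.
  1/(2π) = 0.159155.
  ρ_sc(1.606) = 0.159155 · 1.191958 = 0.189706.

Rounded to 5 decimal places: ρ_sc(1.606) ≈ 0.18971.


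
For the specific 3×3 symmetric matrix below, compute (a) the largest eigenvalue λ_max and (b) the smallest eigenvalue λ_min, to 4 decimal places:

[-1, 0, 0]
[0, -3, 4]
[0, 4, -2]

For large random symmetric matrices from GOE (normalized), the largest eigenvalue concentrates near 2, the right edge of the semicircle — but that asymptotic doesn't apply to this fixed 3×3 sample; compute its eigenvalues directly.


Since M is real symmetric, all three eigenvalues are real; they are the roots of det(λI − M) = λ³ − (tr M) λ² + s λ − det M, where s is the sum of the principal 2×2 minors.
tr M = -1 + (-3) + (-2) = -6.
s = ((-1)·(-3) − 0²) + ((-1)·(-2) − 0²) + ((-3)·(-2) − 4²) = 3 + 2 + (-10) = -5.
det M (expand along row 1) = (-1)·(-10) − 0·0 + 0·0 = 10.
Characteristic polynomial: λ³ + 6λ² − 5λ − 10 = 0.
Substitute λ = y + (tr M)/3 = y − 2.000000 to remove the quadratic term: y³ + p·y + q = 0 with p = s − (tr M)²/3 = -17.000000 and q = −2(tr M)³/27 + (tr M)·s/3 − det M = 16.000000.
Three real roots ⇒ use the trigonometric (Viète) form: r = 2√(−p/3) = 4.760952, φ = arccos(3q/(p·r)) = arccos(-0.593060) = 2.205650 rad.
y_k = r·cos(φ/3 − 2πk/3) for k = 0, 1, 2 gives y = 3.531129, 1.000000, -4.531129.
λ_k = y_k − 2.000000 gives λ = 1.5311, -1.0000, -6.5311 (check: the sum is -6.0000 = tr M).

Hence λ_max = 1.5311 and λ_min = -6.5311.


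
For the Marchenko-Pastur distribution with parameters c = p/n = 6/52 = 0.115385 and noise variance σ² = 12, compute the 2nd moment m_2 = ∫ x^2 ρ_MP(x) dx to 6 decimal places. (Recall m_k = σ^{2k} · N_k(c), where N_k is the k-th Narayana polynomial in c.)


E[X²] = σ⁴ (1 + c) (second MP moment). With σ² = 12 (so σ⁴ = 144) and c = 6/52 = 0.115385: E[X²] = 144 · (1 + 0.115385) = 144 · 1.115385.

So E[X^2] = 160.615385.


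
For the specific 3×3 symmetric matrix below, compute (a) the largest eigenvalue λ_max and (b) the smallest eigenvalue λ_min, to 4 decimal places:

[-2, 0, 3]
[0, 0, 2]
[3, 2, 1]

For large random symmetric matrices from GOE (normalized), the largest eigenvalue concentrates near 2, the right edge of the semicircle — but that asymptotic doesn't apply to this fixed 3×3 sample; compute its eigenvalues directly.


Since M is real symmetric, all three eigenvalues are real; they are the roots of det(λI − M) = λ³ − (tr M) λ² + s λ − det M, where s is the sum of the principal 2×2 minors.
tr M = -2 + 0 + 1 = -1.
s = ((-2)·0 − 0²) + ((-2)·1 − 3²) + (0·1 − 2²) = 0 + (-11) + (-4) = -15.
det M (expand along row 1) = (-2)·(-4) − 0·(-6) + 3·0 = 8.
Characteristic polynomial: λ³ + λ² − 15λ − 8 = 0.
Substitute λ = y + (tr M)/3 = y − 0.333333 to remove the quadratic term: y³ + p·y + q = 0 with p = s − (tr M)²/3 = -15.333333 and q = −2(tr M)³/27 + (tr M)·s/3 − det M = -2.925926.
Three real roots ⇒ use the trigonometric (Viète) form: r = 2√(−p/3) = 4.521553, φ = arccos(3q/(p·r)) = arccos(0.126608) = 1.443848 rad.
y_k = r·cos(φ/3 − 2πk/3) for k = 0, 1, 2 gives y = 4.007913, -0.191278, -3.816636.
λ_k = y_k − 0.333333 gives λ = 3.6746, -0.5246, -4.1500 (check: the sum is -1.0000 = tr M).

Hence λ_max = 3.6746 and λ_min = -4.1500.


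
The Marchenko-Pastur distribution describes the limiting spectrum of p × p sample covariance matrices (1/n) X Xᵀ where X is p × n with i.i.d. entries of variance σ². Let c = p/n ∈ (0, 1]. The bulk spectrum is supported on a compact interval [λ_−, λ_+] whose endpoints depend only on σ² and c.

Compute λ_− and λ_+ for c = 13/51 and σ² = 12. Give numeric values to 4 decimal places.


c = 13/51 = 0.254902; √c = 0.504878.
λ_− = σ² (1 − √c)² = 12 · (1 − 0.504878)² = 12 · (0.495122)² = 2.941748.
λ_+ = σ² (1 + √c)² = 12 · (1 + 0.504878)² = 12 · (1.504878)² = 27.175899.

Rounded to 4 decimal places: λ_− ≈ 2.9417, λ_+ ≈ 27.1759.


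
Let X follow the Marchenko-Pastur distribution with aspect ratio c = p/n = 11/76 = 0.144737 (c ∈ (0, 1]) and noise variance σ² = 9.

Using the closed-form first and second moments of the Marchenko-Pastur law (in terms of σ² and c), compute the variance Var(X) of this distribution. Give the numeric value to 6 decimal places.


Recall the MP moments m_1 = E[X] = σ² and m_2 = E[X²] = σ⁴ (1 + c).
m_1 = E[X] = σ² = 9, so m_1² = 81.
m_2 = E[X²] = σ⁴ (1 + c) = 81 · (1 + 0.144737) = 81 · 1.144737 = 92.723684.
(Note m_2 − m_1² simplifies to c · σ⁴ = 0.144737 · 81.)

Var(X) = m_2 − m_1² = 92.723684 − 81 = 11.723684.


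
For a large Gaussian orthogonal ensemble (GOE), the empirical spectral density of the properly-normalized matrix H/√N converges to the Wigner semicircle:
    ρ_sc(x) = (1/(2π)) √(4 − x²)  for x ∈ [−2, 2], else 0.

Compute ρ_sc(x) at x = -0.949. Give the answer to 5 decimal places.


ρ_sc(x) = (1/(2π)) √(4 − x²). With x = -0.949:
  4 − x² = 4 − (-0.949)² = 4 − 0.900601 = 3.099399.
  √(4 − x²) = 1.760511.
  1/(2π) = 0.159155.
  ρ_sc(-0.949) = 0.159155 · 1.760511 = 0.280194.

Rounded to 5 decimal places: ρ_sc(-0.949) ≈ 0.28019.


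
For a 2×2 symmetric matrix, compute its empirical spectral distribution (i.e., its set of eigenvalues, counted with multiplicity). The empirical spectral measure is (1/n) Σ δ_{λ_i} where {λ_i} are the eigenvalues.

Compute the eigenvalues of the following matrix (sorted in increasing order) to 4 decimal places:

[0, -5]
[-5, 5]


Since M is real symmetric, both eigenvalues are real; they are the roots of det(λI − M) = λ² − (tr M) λ + det M.
tr M = 0 + 5 = 5.
det M = 0·5 − (-5)² = 0 − 25 = -25.
Characteristic polynomial: λ² − 5λ − 25 = 0.
Discriminant Δ = (tr M)² − 4·det M = 25 − (-100) = 125; √Δ = 11.180340.
λ = (tr M ± √Δ)/2 = (5 ± 11.180340)/2, giving (tr M − √Δ)/2 = -3.0902 and (tr M + √Δ)/2 = 8.0902.

Eigenvalues sorted in increasing order: [-3.0902, 8.0902].


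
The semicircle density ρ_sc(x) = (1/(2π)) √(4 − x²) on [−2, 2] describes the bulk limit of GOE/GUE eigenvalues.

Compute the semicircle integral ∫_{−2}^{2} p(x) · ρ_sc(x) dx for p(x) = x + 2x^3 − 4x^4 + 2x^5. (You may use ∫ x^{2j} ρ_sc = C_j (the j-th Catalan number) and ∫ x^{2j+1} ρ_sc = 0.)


Write p(x) = Σ a_i x^i, split into monomials and integrate each against ρ_sc separately.
Using ∫ x^{2j} ρ_sc = C_j = (1/(j+1)) C(2j, j) (Catalan numbers) and ∫ x^{2j+1} ρ_sc = 0 (odd monomials vanish by symmetry):
  i = 1 (odd): ∫ x^1 ρ_sc = 0 (vanishes)
  i = 3 (odd): ∫ x^3 ρ_sc = 0 (vanishes)
  i = 4 (even): a_4 · C_{2} = -4 · 2 = -8
  i = 5 (odd): ∫ x^5 ρ_sc = 0 (vanishes)

Summing the contributions: ∫_{−2}^{2} p(x) ρ_sc(x) dx = -8.


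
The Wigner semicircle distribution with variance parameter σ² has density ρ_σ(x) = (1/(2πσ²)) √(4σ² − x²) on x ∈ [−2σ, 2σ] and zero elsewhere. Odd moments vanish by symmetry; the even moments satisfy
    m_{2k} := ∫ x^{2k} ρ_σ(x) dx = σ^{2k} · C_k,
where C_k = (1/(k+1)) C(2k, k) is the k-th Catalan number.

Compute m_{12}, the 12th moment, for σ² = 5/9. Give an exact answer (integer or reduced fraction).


By the scaled semicircle moment identity, m_{2k} = σ^{2k} · C_k with k = 6.
C_6 = (1/(k+1)) · C(2k, k) = (1/7) · C(12, 6) = (1/7) · 924 = 132.
σ^{2k} = (σ²)^k = (5/9)^6 = 15625/531441.

Therefore m_{12} = σ^{12} · C_6 = (15625/531441) · 132 = 687500/177147.


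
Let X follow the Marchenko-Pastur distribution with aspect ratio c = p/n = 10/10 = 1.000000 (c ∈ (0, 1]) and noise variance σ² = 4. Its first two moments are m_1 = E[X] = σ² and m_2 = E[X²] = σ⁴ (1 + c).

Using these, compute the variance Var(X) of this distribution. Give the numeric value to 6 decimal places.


m_1 = E[X] = σ² = 4, so m_1² = 16.
m_2 = E[X²] = σ⁴ (1 + c) = 16 · (1 + 1.000000) = 16 · 2.000000 = 32.000000.
(Note m_2 − m_1² simplifies to c · σ⁴ = 1.000000 · 16.)

Var(X) = m_2 − m_1² = 32.000000 − 16 = 16.000000.


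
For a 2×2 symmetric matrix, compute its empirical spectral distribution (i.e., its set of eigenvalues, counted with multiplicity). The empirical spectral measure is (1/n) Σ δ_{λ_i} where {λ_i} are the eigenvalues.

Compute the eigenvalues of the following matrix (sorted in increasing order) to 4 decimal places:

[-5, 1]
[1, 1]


Since M is real symmetric, both eigenvalues are real; they are the roots of det(λI − M) = λ² − (tr M) λ + det M.
tr M = -5 + 1 = -4.
det M = (-5)·1 − 1² = -5 − 1 = -6.
Characteristic polynomial: λ² + 4λ − 6 = 0.
Discriminant Δ = (tr M)² − 4·det M = 16 − (-24) = 40; √Δ = 6.324555.
λ = (tr M ± √Δ)/2 = (-4 ± 6.324555)/2, giving (tr M − √Δ)/2 = -5.1623 and (tr M + √Δ)/2 = 1.1623.

Eigenvalues sorted in increasing order: [-5.1623, 1.1623].


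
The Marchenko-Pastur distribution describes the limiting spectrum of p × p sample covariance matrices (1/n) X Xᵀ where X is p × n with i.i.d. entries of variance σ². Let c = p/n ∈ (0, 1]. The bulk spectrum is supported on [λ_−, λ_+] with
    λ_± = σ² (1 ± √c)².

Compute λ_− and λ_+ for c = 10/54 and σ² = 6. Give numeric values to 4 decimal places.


c = 10/54 = 0.185185; √c = 0.430331.
λ_− = σ² (1 − √c)² = 6 · (1 − 0.430331)² = 6 · (0.569669)² = 1.947133.
λ_+ = σ² (1 + √c)² = 6 · (1 + 0.430331)² = 6 · (1.430331)² = 12.275089.

Rounded to 4 decimal places: λ_− ≈ 1.9471, λ_+ ≈ 12.2751.


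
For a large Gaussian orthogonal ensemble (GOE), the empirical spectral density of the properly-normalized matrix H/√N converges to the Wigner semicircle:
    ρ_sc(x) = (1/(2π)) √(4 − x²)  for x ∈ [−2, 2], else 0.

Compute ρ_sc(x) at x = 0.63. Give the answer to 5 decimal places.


ρ_sc(x) = (1/(2π)) √(4 − x²). With x = 0.63:
  4 − x² = 4 − (0.63)² = 4 − 0.396900 = 3.603100.
  √(4 − x²) = 1.898183.
  1/(2π) = 0.159155.
  ρ_sc(0.63) = 0.159155 · 1.898183 = 0.302105.

Rounded to 5 decimal places: ρ_sc(0.63) ≈ 0.30211.


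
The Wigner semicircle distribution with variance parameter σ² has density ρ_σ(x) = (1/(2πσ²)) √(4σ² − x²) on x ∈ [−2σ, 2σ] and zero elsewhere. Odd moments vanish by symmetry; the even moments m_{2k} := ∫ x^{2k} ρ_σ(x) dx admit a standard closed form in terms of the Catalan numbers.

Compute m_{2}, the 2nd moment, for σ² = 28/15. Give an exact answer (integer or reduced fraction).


By the scaled semicircle moment identity, m_{2k} = σ^{2k} · C_k with k = 1.
C_1 = (1/(k+1)) · C(2k, k) = (1/2) · C(2, 1) = (1/2) · 2 = 1.
σ^{2k} = (σ²)^k = (28/15)^1 = 28/15.

Therefore m_{2} = σ^{2} · C_1 = (28/15) · 1 = 28/15.


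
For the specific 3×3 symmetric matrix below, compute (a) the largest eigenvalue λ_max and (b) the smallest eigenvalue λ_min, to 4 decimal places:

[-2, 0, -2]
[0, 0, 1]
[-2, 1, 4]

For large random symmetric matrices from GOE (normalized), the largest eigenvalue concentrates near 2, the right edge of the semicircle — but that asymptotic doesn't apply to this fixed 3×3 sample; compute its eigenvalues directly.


Since M is real symmetric, all three eigenvalues are real; they are the roots of det(λI − M) = λ³ − (tr M) λ² + s λ − det M, where s is the sum of the principal 2×2 minors.
tr M = -2 + 0 + 4 = 2.
s = ((-2)·0 − 0²) + ((-2)·4 − (-2)²) + (0·4 − 1²) = 0 + (-12) + (-1) = -13.
det M (expand along row 1) = (-2)·(-1) − 0·2 + (-2)·0 = 2.
Characteristic polynomial: λ³ − 2λ² − 13λ − 2 = 0.
Substitute λ = y + (tr M)/3 = y + 0.666667 to remove the quadratic term: y³ + p·y + q = 0 with p = s − (tr M)²/3 = -14.333333 and q = −2(tr M)³/27 + (tr M)·s/3 − det M = -11.259259.
Three real roots ⇒ use the trigonometric (Viète) form: r = 2√(−p/3) = 4.371626, φ = arccos(3q/(p·r)) = arccos(0.539065) = 1.001470 rad.
y_k = r·cos(φ/3 − 2πk/3) for k = 0, 1, 2 gives y = 4.130297, -0.824656, -3.305640.
λ_k = y_k + 0.666667 gives λ = 4.7970, -0.1580, -2.6390 (check: the sum is 2.0000 = tr M).

Hence λ_max = 4.7970 and λ_min = -2.6390.


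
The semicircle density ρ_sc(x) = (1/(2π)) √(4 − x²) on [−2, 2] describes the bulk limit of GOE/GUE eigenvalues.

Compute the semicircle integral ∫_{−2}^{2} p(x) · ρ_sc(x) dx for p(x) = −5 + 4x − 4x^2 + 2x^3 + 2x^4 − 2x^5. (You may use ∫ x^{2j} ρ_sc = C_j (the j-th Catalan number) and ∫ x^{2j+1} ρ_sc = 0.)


Write p(x) = Σ a_i x^i, split into monomials and integrate each against ρ_sc separately.
Using ∫ x^{2j} ρ_sc = C_j = (1/(j+1)) C(2j, j) (Catalan numbers) and ∫ x^{2j+1} ρ_sc = 0 (odd monomials vanish by symmetry):
  i = 0 (even): a_0 · C_{0} = -5 · 1 = -5
  i = 1 (odd): ∫ x^1 ρ_sc = 0 (vanishes)
  i = 2 (even): a_2 · C_{1} = -4 · 1 = -4
  i = 3 (odd): ∫ x^3 ρ_sc = 0 (vanishes)
  i = 4 (even): a_4 · C_{2} = 2 · 2 = 4
  i = 5 (odd): ∫ x^5 ρ_sc = 0 (vanishes)

Summing the contributions: ∫_{−2}^{2} p(x) ρ_sc(x) dx = (-5) + (-4) + 4 = -5.


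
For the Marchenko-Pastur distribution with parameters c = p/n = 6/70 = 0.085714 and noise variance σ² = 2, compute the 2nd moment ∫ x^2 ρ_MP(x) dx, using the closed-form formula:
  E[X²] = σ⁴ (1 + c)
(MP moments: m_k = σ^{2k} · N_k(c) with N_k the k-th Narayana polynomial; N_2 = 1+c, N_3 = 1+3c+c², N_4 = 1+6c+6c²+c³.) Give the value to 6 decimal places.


E[X²] = σ⁴ (1 + c) (second MP moment). With σ² = 2 (so σ⁴ = 4) and c = 6/70 = 0.085714: E[X²] = 4 · (1 + 0.085714) = 4 · 1.085714.

So E[X^2] = 4.342857.


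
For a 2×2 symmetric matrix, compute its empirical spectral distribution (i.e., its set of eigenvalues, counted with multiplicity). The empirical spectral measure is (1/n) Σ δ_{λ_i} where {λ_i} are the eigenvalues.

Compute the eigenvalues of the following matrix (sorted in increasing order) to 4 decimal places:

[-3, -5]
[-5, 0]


Since M is real symmetric, both eigenvalues are real; they are the roots of det(λI − M) = λ² − (tr M) λ + det M.
tr M = -3 + 0 = -3.
det M = (-3)·0 − (-5)² = 0 − 25 = -25.
Characteristic polynomial: λ² + 3λ − 25 = 0.
Discriminant Δ = (tr M)² − 4·det M = 9 − (-100) = 109; √Δ = 10.440307.
λ = (tr M ± √Δ)/2 = (-3 ± 10.440307)/2, giving (tr M − √Δ)/2 = -6.7202 and (tr M + √Δ)/2 = 3.7202.

Eigenvalues sorted in increasing order: [-6.7202, 3.7202].


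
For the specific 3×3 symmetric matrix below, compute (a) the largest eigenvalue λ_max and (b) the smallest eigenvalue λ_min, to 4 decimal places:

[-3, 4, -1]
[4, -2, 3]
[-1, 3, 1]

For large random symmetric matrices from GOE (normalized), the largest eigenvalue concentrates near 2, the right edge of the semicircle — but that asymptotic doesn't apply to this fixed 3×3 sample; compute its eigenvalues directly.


Since M is real symmetric, all three eigenvalues are real; they are the roots of det(λI − M) = λ³ − (tr M) λ² + s λ − det M, where s is the sum of the principal 2×2 minors.
tr M = -3 + (-2) + 1 = -4.
s = ((-3)·(-2) − 4²) + ((-3)·1 − (-1)²) + ((-2)·1 − 3²) = -10 + (-4) + (-11) = -25.
det M (expand along row 1) = (-3)·(-11) − 4·7 + (-1)·10 = -5.
Characteristic polynomial: λ³ + 4λ² − 25λ + 5 = 0.
Substitute λ = y + (tr M)/3 = y − 1.333333 to remove the quadratic term: y³ + p·y + q = 0 with p = s − (tr M)²/3 = -30.333333 and q = −2(tr M)³/27 + (tr M)·s/3 − det M = 43.074074.
Three real roots ⇒ use the trigonometric (Viète) form: r = 2√(−p/3) = 6.359595, φ = arccos(3q/(p·r)) = arccos(-0.669866) = 2.304824 rad.
y_k = r·cos(φ/3 − 2πk/3) for k = 0, 1, 2 gives y = 4.573252, 1.540560, -6.113813.
λ_k = y_k − 1.333333 gives λ = 3.2399, 0.2072, -7.4471 (check: the sum is -4.0000 = tr M).

Hence λ_max = 3.2399 and λ_min = -7.4471.


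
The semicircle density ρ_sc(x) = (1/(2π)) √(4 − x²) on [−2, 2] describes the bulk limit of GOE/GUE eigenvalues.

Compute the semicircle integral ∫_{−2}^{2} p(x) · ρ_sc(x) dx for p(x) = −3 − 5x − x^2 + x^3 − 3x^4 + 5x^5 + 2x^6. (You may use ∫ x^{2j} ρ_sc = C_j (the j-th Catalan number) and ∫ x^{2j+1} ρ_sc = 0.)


Write p(x) = Σ a_i x^i, split into monomials and integrate each against ρ_sc separately.
Using ∫ x^{2j} ρ_sc = C_j = (1/(j+1)) C(2j, j) (Catalan numbers) and ∫ x^{2j+1} ρ_sc = 0 (odd monomials vanish by symmetry):
  i = 0 (even): a_0 · C_{0} = -3 · 1 = -3
  i = 1 (odd): ∫ x^1 ρ_sc = 0 (vanishes)
  i = 2 (even): a_2 · C_{1} = -1 · 1 = -1
  i = 3 (odd): ∫ x^3 ρ_sc = 0 (vanishes)
  i = 4 (even): a_4 · C_{2} = -3 · 2 = -6
  i = 5 (odd): ∫ x^5 ρ_sc = 0 (vanishes)
  i = 6 (even): a_6 · C_{3} = 2 · 5 = 10

Summing the contributions: ∫_{−2}^{2} p(x) ρ_sc(x) dx = (-3) + (-1) + (-6) + 10 = 0.


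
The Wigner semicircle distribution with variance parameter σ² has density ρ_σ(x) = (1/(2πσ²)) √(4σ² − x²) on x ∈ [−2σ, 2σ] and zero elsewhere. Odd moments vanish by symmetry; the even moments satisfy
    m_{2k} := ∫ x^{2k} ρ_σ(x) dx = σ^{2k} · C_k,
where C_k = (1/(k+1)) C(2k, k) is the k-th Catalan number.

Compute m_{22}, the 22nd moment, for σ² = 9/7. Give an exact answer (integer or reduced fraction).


By the scaled semicircle moment identity, m_{2k} = σ^{2k} · C_k with k = 11.
C_11 = (1/(k+1)) · C(2k, k) = (1/12) · C(22, 11) = (1/12) · 705432 = 58786.
σ^{2k} = (σ²)^k = (9/7)^11 = 31381059609/1977326743.

Therefore m_{22} = σ^{22} · C_11 = (31381059609/1977326743) · 58786 = 263538138596382/282475249.


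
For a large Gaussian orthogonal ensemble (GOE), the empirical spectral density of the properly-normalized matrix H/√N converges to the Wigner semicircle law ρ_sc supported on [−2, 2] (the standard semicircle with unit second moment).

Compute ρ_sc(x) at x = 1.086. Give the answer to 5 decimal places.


ρ_sc(x) = (1/(2π)) √(4 − x²). With x = 1.086:
  4 − x² = 4 − (1.086)² = 4 − 1.179396 = 2.820604.
  √(4 − x²) = 1.679465.
  1/(2π) = 0.159155.
  ρ_sc(1.086) = 0.159155 · 1.679465 = 0.267295.

Rounded to 5 decimal places: ρ_sc(1.086) ≈ 0.26730.


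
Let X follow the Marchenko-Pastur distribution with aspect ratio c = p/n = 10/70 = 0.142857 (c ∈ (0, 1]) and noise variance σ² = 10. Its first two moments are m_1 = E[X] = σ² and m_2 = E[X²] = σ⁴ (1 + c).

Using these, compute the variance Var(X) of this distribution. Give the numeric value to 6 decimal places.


m_1 = E[X] = σ² = 10, so m_1² = 100.
m_2 = E[X²] = σ⁴ (1 + c) = 100 · (1 + 0.142857) = 100 · 1.142857 = 114.285714.
(Note m_2 − m_1² simplifies to c · σ⁴ = 0.142857 · 100.)

Var(X) = m_2 − m_1² = 114.285714 − 100 = 14.285714.


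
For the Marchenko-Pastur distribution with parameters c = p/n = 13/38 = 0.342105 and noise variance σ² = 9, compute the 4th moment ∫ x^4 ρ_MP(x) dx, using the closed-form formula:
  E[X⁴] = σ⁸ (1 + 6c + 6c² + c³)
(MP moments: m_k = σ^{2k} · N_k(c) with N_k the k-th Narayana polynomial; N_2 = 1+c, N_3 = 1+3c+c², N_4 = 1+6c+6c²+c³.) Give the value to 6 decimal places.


E[X⁴] = σ⁸ (1 + 6c + 6c² + c³) (fourth MP moment). With σ² = 9 (so σ⁸ = 6561) and c = 13/38 = 0.342105: E[X⁴] = 6561 · (1 + 6·0.342105 + 6·(0.342105)² + (0.342105)³) = 6561 · 3.794886.

So E[X^4] = 24898.248888.


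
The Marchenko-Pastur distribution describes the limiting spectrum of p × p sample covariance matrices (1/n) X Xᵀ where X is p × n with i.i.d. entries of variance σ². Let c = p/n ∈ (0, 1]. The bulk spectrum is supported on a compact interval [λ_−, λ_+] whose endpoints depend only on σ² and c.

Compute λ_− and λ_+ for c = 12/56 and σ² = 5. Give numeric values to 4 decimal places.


c = 12/56 = 0.214286; √c = 0.462910.
λ_− = σ² (1 − √c)² = 5 · (1 − 0.462910)² = 5 · (0.537090)² = 1.442328.
λ_+ = σ² (1 + √c)² = 5 · (1 + 0.462910)² = 5 · (1.462910)² = 10.700529.

Rounded to 4 decimal places: λ_− ≈ 1.4423, λ_+ ≈ 10.7005.


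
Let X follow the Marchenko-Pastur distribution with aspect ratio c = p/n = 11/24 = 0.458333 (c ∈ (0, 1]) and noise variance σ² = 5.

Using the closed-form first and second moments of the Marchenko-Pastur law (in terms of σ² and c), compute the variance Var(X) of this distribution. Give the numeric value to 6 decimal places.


Recall the MP moments m_1 = E[X] = σ² and m_2 = E[X²] = σ⁴ (1 + c).
m_1 = E[X] = σ² = 5, so m_1² = 25.
m_2 = E[X²] = σ⁴ (1 + c) = 25 · (1 + 0.458333) = 25 · 1.458333 = 36.458333.
(Note m_2 − m_1² simplifies to c · σ⁴ = 0.458333 · 25.)

Var(X) = m_2 − m_1² = 36.458333 − 25 = 11.458333.


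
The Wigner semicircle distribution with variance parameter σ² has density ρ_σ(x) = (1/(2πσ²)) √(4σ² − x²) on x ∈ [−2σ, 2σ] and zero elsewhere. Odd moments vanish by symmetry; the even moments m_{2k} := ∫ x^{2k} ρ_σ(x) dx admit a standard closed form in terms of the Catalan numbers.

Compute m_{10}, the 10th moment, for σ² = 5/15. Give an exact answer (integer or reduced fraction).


By the scaled semicircle moment identity, m_{2k} = σ^{2k} · C_k with k = 5.
C_5 = (1/(k+1)) · C(2k, k) = (1/6) · C(10, 5) = (1/6) · 252 = 42.
σ^{2k} = (σ²)^k = (5/15)^5 = 1/243.

Therefore m_{10} = σ^{10} · C_5 = (1/243) · 42 = 14/81.


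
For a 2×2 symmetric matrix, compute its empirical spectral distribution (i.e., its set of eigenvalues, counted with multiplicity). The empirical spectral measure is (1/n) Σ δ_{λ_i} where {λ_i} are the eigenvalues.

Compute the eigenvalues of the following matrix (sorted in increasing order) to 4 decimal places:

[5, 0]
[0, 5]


Since M is real symmetric, both eigenvalues are real; they are the roots of det(λI − M) = λ² − (tr M) λ + det M.
tr M = 5 + 5 = 10.
det M = 5·5 − 0² = 25 − 0 = 25.
Characteristic polynomial: λ² − 10λ + 25 = 0.
Discriminant Δ = (tr M)² − 4·det M = 100 − 100 = 0; √Δ = 0.000000.
λ = (tr M ± √Δ)/2 = (10 ± 0.000000)/2, giving (tr M − √Δ)/2 = 5.0000 and (tr M + √Δ)/2 = 5.0000.

Eigenvalues sorted in increasing order: [5.0000, 5.0000].


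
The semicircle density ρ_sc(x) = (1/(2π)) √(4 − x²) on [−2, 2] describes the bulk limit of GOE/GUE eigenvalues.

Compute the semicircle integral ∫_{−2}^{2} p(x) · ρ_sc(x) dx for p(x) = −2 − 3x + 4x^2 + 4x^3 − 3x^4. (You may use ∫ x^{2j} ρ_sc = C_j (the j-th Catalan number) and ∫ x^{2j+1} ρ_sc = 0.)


Write p(x) = Σ a_i x^i, split into monomials and integrate each against ρ_sc separately.
Using ∫ x^{2j} ρ_sc = C_j = (1/(j+1)) C(2j, j) (Catalan numbers) and ∫ x^{2j+1} ρ_sc = 0 (odd monomials vanish by symmetry):
  i = 0 (even): a_0 · C_{0} = -2 · 1 = -2
  i = 1 (odd): ∫ x^1 ρ_sc = 0 (vanishes)
  i = 2 (even): a_2 · C_{1} = 4 · 1 = 4
  i = 3 (odd): ∫ x^3 ρ_sc = 0 (vanishes)
  i = 4 (even): a_4 · C_{2} = -3 · 2 = -6

Summing the contributions: ∫_{−2}^{2} p(x) ρ_sc(x) dx = (-2) + 4 + (-6) = -4.
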